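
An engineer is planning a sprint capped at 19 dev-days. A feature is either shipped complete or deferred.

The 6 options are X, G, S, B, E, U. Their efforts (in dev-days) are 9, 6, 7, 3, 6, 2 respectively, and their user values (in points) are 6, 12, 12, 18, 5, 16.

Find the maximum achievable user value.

G + S + B + U: effort 6 + 7 + 3 + 2 = 18 ≤ 19, user value 12 + 12 + 18 + 16 = 58.
G + B + E + U: effort 6 + 3 + 6 + 2 = 17 ≤ 19, user value 12 + 18 + 5 + 16 = 51.
S + B + E + U: effort 7 + 3 + 6 + 2 = 18 ≤ 19, user value 12 + 18 + 5 + 16 = 51.
Best is G, S, B, and U with total user value 58.

58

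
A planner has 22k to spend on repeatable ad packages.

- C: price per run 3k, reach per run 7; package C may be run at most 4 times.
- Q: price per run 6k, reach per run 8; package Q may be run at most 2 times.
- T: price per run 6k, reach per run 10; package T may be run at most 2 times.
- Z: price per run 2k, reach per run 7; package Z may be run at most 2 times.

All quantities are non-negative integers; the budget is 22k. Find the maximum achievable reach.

52

Take 4×C, 1×T, and 2×Z: price 22 ≤ 22, reach 4·7 + 1·10 + 2·7 = 52.
Z has the best ratio (7/2) and is taken to its limit of 2; remaining capacity is filled optimally with the others.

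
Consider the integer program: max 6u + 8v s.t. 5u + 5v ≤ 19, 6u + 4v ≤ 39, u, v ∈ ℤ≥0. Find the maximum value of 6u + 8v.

(u,v)=(0,3): 5·0+5·3=15≤19, 6·0+4·3=12≤39, objective 24.
(u,v)=(1,2): 5·1+5·2=15≤19, 6·1+4·2=14≤39, objective 22.
(u,v)=(0,2): 5·0+5·2=10≤19, 6·0+4·2=8≤39, objective 16.
Maximum is 24 at (u,v)=(0,3).

24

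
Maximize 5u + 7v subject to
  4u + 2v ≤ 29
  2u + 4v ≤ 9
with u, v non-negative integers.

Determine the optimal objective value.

The continuous relaxation peaks at (4.5, 0) with value 22.50; rounding to a feasible lattice point costs some objective.
(u,v)=(4,0): 4·4+2·0=16≤29, 2·4+4·0=8≤9, objective 20.
(u,v)=(3,0): 4·3+2·0=12≤29, 2·3+4·0=6≤9, objective 15.
Maximum is 20 at (u,v)=(4,0).

20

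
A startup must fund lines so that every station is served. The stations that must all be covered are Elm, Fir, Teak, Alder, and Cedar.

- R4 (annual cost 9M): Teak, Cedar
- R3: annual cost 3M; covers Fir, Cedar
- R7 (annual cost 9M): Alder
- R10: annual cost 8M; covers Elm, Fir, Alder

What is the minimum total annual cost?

The greedy cost-per-new-station heuristic would pick R3, R10, and R4 for 20, but a cheaper cover exists.
Choose R4 and R10: together they cover Elm, Fir, Teak, Alder, Cedar — every station.
Total annual cost: 9 + 8 = 17.
No cover costs less than 17.

17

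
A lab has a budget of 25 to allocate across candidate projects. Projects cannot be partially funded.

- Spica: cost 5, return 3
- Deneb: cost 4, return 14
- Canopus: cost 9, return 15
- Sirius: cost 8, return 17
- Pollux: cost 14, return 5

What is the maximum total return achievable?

46

Spica + Canopus + Sirius: cost 5 + 9 + 8 = 22 ≤ 25, return 3 + 15 + 17 = 35.
Deneb + Canopus + Sirius: cost 4 + 9 + 8 = 21 ≤ 25, return 14 + 15 + 17 = 46.
Spica + Deneb + Sirius: cost 5 + 4 + 8 = 17 ≤ 25, return 3 + 14 + 17 = 34.
Best is Deneb, Canopus, and Sirius with total return 46.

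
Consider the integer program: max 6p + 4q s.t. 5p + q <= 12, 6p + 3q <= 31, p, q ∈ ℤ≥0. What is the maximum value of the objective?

(p,q)=(0,10): 5·0+1·10=10≤12, 6·0+3·10=30≤31, objective 40.
(p,q)=(0,9): 5·0+1·9=9≤12, 6·0+3·9=27≤31, objective 36.
Maximum is 40 at (p,q)=(0,10).

40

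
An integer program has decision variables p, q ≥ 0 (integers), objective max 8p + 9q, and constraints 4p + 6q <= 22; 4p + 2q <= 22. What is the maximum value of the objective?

The continuous relaxation peaks at (5.5, 0) with value 44.00; rounding to a feasible lattice point costs some objective.
(p,q)=(4,1): 4·4+6·1=22≤22, 4·4+2·1=18≤22, objective 41.
(p,q)=(5,0): 4·5+6·0=20≤22, 4·5+2·0=20≤22, objective 40.
The best lattice point is (4,1), giving 41.

41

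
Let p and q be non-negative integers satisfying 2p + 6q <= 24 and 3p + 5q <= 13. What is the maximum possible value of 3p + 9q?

21

The continuous relaxation peaks at (0, 2.6) with value 23.40; rounding to a feasible lattice point costs some objective.
(p,q)=(1,2): 2·1+6·2=14≤24, 3·1+5·2=13≤13, objective 21.
(p,q)=(0,2): 2·0+6·2=12≤24, 3·0+5·2=10≤13, objective 18.
(p,q)=(2,1): 2·2+6·1=10≤24, 3·2+5·1=11≤13, objective 15.
(p,q)=(1,1): 2·1+6·1=8≤24, 3·1+5·1=8≤13, objective 12.
Maximum is 21 at (p,q)=(1,2).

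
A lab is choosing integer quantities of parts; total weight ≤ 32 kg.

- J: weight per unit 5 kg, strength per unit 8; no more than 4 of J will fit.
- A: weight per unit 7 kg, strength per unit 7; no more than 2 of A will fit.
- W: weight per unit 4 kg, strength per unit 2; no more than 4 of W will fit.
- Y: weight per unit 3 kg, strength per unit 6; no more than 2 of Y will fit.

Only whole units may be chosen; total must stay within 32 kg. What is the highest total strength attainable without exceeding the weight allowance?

This is a bounded integer knapsack.
4×J, 1×W, and 2×Y: weight 30 ≤ 32, strength 4·8 + 1·2 + 2·6 = 46.
3×J, 1×A, 1×W, and 2×Y: weight 32 ≤ 32, strength 3·8 + 1·7 + 1·2 + 2·6 = 45.
Best is 46.

46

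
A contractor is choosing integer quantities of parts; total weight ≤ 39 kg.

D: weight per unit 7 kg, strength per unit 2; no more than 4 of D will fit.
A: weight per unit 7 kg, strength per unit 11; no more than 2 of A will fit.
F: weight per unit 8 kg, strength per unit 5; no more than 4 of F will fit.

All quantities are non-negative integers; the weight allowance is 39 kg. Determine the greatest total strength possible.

This is a bounded integer knapsack.
A has the best ratio (11/7); taking only A gives at most 2×11 = 22 (stopped by the supply cap of 2).
Mixing does better — 2×A and 3×F: weight 38 ≤ 39, strength 2·11 + 3·5 = 37.

37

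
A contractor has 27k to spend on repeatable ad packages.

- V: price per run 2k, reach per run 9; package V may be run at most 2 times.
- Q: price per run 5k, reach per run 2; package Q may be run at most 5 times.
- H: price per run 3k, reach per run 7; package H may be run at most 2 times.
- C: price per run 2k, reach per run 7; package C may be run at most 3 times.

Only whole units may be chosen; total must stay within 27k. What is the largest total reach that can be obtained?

57

This is a bounded integer knapsack.
2×V, 1×Q, 2×H, and 3×C: price 21 ≤ 27, reach 2·9 + 1·2 + 2·7 + 3·7 = 55.
2×V, 2×Q, 2×H, and 3×C: price 26 ≤ 27, reach 2·9 + 2·2 + 2·7 + 3·7 = 57.
Best is 57.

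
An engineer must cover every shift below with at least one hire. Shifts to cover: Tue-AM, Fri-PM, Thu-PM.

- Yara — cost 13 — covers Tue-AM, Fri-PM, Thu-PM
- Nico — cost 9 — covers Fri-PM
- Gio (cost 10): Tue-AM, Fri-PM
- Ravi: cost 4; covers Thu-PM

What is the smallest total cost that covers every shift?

This is a weighted set-cover instance.
The greedy cost-per-new-shift heuristic would pick Ravi and Gio for 14, but a cheaper cover exists.
Yara alone covers Tue-AM, Fri-PM, Thu-PM — every shift.
Total cost: 13.
No cover costs less than 13.

13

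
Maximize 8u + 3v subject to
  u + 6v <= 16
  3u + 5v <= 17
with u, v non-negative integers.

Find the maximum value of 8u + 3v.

40

Relaxing integrality, the LP optimum is 45.33 at (u,v) = (5.67, 0), which is not an integer point.
(u,v)=(5,0) is feasible, giving 40.
(u,v)=(4,1) is feasible, giving 35.
(u,v)=(4,0) is feasible, giving 32.
No feasible integer point exceeds 40.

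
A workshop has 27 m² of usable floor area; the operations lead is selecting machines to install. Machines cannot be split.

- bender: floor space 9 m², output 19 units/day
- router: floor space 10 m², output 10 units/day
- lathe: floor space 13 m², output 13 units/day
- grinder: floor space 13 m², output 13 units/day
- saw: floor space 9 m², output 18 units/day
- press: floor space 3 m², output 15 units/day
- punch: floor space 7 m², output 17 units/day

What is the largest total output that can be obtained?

bender + saw + punch: floor space 9 + 9 + 7 = 25 ≤ 27, output 19 + 18 + 17 = 54.
bender + saw + press: floor space 9 + 9 + 3 = 21 ≤ 27, output 19 + 18 + 15 = 52.
Best is bender, saw, and punch with total output 54.

54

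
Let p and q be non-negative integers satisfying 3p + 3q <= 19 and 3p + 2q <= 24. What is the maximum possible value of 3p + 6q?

36

Relaxing integrality, the LP optimum is 38.00 at (p,q) = (0, 6.33), which is not an integer point.
(p,q)=(0,6): 3·0+3·6=18≤19, 3·0+2·6=12≤24, objective 36.
(p,q)=(1,5): 3·1+3·5=18≤19, 3·1+2·5=13≤24, objective 33.
(p,q)=(0,5): 3·0+3·5=15≤19, 3·0+2·5=10≤24, objective 30.
No feasible integer point exceeds 36.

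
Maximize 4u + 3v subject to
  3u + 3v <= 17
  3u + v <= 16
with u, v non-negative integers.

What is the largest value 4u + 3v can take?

The continuous relaxation peaks at (5.17, 0.5) with value 22.17; rounding to a feasible lattice point costs some objective.
(u,v)=(5,0) is feasible, giving 20.
(u,v)=(4,1) is feasible, giving 19.
(u,v)=(4,0) is feasible, giving 16.
The best lattice point is (5,0), giving 20.

20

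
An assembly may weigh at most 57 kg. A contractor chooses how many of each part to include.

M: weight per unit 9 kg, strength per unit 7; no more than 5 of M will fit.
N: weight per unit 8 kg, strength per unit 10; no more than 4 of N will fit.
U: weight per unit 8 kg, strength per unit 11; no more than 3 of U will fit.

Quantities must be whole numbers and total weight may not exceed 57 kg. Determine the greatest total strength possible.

73

4×N and 3×U: weight 56 ≤ 57, strength 4·10 + 3·11 = 73.
1×M, 3×N, and 3×U: weight 57 ≤ 57, strength 1·7 + 3·10 + 3·11 = 70.
Best is 73.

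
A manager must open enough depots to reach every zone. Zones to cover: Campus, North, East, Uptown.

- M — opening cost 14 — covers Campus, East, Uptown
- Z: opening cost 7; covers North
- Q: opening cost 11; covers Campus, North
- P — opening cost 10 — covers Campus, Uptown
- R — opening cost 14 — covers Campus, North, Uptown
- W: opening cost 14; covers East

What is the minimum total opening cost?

Choose M and Z: together they cover Campus, North, East, Uptown — every zone.
Total opening cost: 14 + 7 = 21.

21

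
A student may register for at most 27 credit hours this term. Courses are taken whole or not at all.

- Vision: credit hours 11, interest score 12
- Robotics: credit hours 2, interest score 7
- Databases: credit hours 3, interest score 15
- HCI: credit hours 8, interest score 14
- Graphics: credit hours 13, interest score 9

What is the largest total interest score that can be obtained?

48

Robotics + Databases + HCI + Graphics: credit hours 2 + 3 + 8 + 13 = 26 ≤ 27, interest score 7 + 15 + 14 + 9 = 45.
Vision + Robotics + Databases + HCI: credit hours 11 + 2 + 3 + 8 = 24 ≤ 27, interest score 12 + 7 + 15 + 14 = 48.
Vision + Databases + HCI: credit hours 11 + 3 + 8 = 22 ≤ 27, interest score 12 + 15 + 14 = 41.
Best is Vision, Robotics, Databases, and HCI with total interest score 48.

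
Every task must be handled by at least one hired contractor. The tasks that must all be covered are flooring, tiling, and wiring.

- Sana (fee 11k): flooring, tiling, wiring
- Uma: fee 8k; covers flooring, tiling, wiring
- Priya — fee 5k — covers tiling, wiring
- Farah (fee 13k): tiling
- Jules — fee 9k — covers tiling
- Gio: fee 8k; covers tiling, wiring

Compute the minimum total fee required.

The greedy cost-per-new-task heuristic would pick Priya and Uma for 13, but a cheaper cover exists.
Uma alone covers flooring, tiling, wiring — every task.
Total fee: 8.
No cover costs less than 8.

8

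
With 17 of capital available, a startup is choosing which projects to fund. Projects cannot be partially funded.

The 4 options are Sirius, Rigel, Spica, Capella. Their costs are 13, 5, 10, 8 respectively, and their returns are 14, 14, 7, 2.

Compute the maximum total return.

21

Rigel + Spica: cost 5 + 10 = 15 ≤ 17, return 14 + 7 = 21.
Rigel + Capella: cost 5 + 8 = 13 ≤ 17, return 14 + 2 = 16.
Rigel: cost 5 ≤ 17, return 14.
Best is Rigel and Spica with total return 21.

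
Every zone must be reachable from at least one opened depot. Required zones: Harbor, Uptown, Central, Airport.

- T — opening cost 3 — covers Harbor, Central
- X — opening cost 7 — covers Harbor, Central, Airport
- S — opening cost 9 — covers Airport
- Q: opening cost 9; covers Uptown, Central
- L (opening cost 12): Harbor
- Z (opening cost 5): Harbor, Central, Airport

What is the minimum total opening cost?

14

Choose Q and Z: together they cover Harbor, Uptown, Central, Airport — every zone.
Total opening cost: 9 + 5 = 14.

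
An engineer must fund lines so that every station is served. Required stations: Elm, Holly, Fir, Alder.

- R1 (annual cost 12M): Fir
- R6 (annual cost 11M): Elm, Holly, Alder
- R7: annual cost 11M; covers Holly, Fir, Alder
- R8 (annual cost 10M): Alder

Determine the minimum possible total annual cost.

Choose R6 and R7: together they cover Elm, Holly, Fir, Alder — every station.
Total annual cost: 11 + 11 = 22.
No cover costs less than 22.

22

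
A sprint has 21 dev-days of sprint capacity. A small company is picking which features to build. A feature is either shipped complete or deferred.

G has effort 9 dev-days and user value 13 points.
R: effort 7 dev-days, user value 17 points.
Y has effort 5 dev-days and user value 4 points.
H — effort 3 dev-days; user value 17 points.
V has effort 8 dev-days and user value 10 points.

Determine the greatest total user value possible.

47

Take G, R, and H: effort 9 + 7 + 3 = 19 ≤ 21, user value 13 + 17 + 17 = 47.
No other feasible combination does better.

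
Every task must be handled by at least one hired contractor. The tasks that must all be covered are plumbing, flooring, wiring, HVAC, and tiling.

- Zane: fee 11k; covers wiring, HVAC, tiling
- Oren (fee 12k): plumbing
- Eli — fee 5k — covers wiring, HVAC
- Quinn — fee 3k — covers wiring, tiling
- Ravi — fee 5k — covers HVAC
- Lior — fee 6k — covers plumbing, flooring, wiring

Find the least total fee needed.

Choose Eli, Quinn, and Lior: together they cover plumbing, flooring, wiring, HVAC, tiling — every task.
Total fee: 5 + 3 + 6 = 14.
No cover costs less than 14.

14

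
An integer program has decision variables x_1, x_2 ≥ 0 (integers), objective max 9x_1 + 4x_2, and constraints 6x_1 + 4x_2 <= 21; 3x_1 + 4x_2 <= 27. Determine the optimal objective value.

27

(x_1,x_2)=(3,0): 6·3+4·0=18≤21, 3·3+4·0=9≤27, objective 27.
(x_1,x_2)=(2,1): 6·2+4·1=16≤21, 3·2+4·1=10≤27, objective 22.
Maximum is 27 at (x_1,x_2)=(3,0).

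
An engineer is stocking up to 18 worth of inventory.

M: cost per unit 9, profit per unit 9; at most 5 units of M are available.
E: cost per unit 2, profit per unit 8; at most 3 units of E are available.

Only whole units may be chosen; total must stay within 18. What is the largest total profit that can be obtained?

33

1×M and 3×E: cost 15 ≤ 18, profit 1·9 + 3·8 = 33.
1×M and 2×E: cost 13 ≤ 18, profit 1·9 + 2·8 = 25.
Best is 33.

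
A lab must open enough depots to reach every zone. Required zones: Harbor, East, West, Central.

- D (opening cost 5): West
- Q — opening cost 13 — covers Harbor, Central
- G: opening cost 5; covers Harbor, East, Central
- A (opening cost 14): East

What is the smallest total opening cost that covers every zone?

This is an integer covering problem.
Choose D and G: together they cover Harbor, East, West, Central — every zone.
Total opening cost: 5 + 5 = 10.

10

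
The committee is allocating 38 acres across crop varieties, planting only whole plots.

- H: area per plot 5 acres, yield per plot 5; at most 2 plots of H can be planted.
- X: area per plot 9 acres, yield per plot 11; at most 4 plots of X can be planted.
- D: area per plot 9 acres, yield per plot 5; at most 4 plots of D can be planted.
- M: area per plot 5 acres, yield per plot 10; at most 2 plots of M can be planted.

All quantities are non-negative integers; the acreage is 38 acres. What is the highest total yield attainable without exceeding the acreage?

M has the best ratio (10/5); taking only M gives at most 2×10 = 20 (stopped by the supply cap of 2).
Mixing does better — 3×X and 2×M: area 37 ≤ 38, yield 3·11 + 2·10 = 53.

53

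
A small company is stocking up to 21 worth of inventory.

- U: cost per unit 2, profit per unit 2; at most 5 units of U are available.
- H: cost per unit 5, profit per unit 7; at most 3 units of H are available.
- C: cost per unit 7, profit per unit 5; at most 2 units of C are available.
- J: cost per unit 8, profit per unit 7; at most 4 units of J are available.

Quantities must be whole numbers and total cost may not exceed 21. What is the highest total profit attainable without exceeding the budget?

3×U and 3×H: cost 21 ≤ 21, profit 3·2 + 3·7 = 27.
2×U and 3×H: cost 19 ≤ 21, profit 2·2 + 3·7 = 25.
Best is 27.

27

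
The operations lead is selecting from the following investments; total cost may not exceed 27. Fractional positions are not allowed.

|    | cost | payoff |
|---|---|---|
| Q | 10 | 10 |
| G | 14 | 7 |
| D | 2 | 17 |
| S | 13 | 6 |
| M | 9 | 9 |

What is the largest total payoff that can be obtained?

Allowing fractional choices, the relaxed optimum would be about 39.0, but investments are indivisible.
Q + D + S: cost 10 + 2 + 13 = 25 ≤ 27, payoff 10 + 17 + 6 = 33.
Q + D + M: cost 10 + 2 + 9 = 21 ≤ 27, payoff 10 + 17 + 9 = 36.
Q + G + D: cost 10 + 14 + 2 = 26 ≤ 27, payoff 10 + 7 + 17 = 34.
Best is Q, D, and M with total payoff 36.

36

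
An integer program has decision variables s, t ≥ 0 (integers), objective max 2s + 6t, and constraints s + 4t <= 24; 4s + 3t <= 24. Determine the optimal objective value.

The continuous relaxation peaks at (1.85, 5.54) with value 36.92; rounding to a feasible lattice point costs some objective.
(s,t)=(0,6): 1·0+4·6=24≤24, 4·0+3·6=18≤24, objective 36.
(s,t)=(2,5): 1·2+4·5=22≤24, 4·2+3·5=23≤24, objective 34.
(s,t)=(1,5): 1·1+4·5=21≤24, 4·1+3·5=19≤24, objective 32.
(s,t)=(0,5): 1·0+4·5=20≤24, 4·0+3·5=15≤24, objective 30.
The best lattice point is (0,6), giving 36.

36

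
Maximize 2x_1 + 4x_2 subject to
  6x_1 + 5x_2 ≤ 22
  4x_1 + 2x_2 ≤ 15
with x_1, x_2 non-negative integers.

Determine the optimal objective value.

16

(x_1,x_2)=(0,4): 6·0+5·4=20≤22, 4·0+2·4=8≤15, objective 16.
(x_1,x_2)=(1,3): 6·1+5·3=21≤22, 4·1+2·3=10≤15, objective 14.
Maximum is 16 at (x_1,x_2)=(0,4).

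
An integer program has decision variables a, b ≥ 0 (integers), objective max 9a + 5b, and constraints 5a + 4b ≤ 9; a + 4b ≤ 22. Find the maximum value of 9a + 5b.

14

Relaxing integrality, the LP optimum is 16.20 at (a,b) = (1.8, 0), which is not an integer point.
(a,b)=(1,1) is feasible, giving 14.
(a,b)=(0,2) is feasible, giving 10.
(a,b)=(1,0) is feasible, giving 9.
(a,b)=(0,1) is feasible, giving 5.
The best lattice point is (1,1), giving 14.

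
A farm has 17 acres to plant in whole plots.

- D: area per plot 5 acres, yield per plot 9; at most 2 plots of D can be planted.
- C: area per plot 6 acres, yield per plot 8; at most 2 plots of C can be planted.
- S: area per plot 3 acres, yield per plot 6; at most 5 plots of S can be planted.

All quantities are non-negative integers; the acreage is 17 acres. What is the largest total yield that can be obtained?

33

This is a bounded integer knapsack.
S has the best ratio (6/3); taking only S gives at most 5×6 = 30 (stopped by the area limit).
Mixing does better — 1×D and 4×S: area 17 ≤ 17, yield 1·9 + 4·6 = 33.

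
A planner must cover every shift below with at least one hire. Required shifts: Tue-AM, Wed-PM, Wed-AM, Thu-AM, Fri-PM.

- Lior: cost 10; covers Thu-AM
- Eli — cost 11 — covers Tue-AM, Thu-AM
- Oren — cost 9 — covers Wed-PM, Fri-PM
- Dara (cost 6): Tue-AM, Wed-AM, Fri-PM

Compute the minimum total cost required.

25

Choose Lior, Oren, and Dara: together they cover Tue-AM, Wed-PM, Wed-AM, Thu-AM, Fri-PM — every shift.
Total cost: 10 + 9 + 6 = 25.
No cover costs less than 25.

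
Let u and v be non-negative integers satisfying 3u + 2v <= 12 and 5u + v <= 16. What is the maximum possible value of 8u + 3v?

27

Relaxing integrality, the LP optimum is 28.00 at (u,v) = (2.86, 1.71), which is not an integer point.
(u,v)=(3,1): 3·3+2·1=11≤12, 5·3+1·1=16≤16, objective 27.
(u,v)=(3,0): 3·3+2·0=9≤12, 5·3+1·0=15≤16, objective 24.
(u,v)=(2,2): 3·2+2·2=10≤12, 5·2+1·2=12≤16, objective 22.
(u,v)=(2,1): 3·2+2·1=8≤12, 5·2+1·1=11≤16, objective 19.
Maximum is 27 at (u,v)=(3,1).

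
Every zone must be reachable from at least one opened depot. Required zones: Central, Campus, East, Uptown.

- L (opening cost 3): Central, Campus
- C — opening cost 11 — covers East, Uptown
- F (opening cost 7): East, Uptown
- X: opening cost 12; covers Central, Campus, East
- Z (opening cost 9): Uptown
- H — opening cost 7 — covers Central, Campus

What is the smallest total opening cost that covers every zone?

10

Choose L and F: together they cover Central, Campus, East, Uptown — every zone.
Total opening cost: 3 + 7 = 10.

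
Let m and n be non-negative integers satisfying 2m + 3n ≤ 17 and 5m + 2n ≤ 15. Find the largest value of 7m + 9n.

52

(m,n)=(1,5): 2·1+3·5=17≤17, 5·1+2·5=15≤15, objective 52.
(m,n)=(0,5): 2·0+3·5=15≤17, 5·0+2·5=10≤15, objective 45.
(m,n)=(1,4): 2·1+3·4=14≤17, 5·1+2·4=13≤15, objective 43.
Maximum is 52 at (m,n)=(1,5).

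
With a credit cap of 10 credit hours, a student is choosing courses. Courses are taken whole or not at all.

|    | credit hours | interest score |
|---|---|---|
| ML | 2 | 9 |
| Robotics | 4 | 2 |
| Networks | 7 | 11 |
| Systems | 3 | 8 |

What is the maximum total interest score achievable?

Take ML and Networks: credit hours 2 + 7 = 9 ≤ 10, interest score 9 + 11 = 20.
No other feasible combination does better.

20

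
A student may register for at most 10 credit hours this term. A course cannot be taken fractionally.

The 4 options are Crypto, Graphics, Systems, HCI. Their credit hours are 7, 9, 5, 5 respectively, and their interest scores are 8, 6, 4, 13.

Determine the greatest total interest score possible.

17

Allowing fractional choices, the relaxed optimum would be about 18.7, but courses are indivisible.
Systems + HCI: credit hours 5 + 5 = 10 ≤ 10, interest score 4 + 13 = 17.
Crypto: credit hours 7 ≤ 10, interest score 8.
HCI: credit hours 5 ≤ 10, interest score 13.
Best is Systems and HCI with total interest score 17.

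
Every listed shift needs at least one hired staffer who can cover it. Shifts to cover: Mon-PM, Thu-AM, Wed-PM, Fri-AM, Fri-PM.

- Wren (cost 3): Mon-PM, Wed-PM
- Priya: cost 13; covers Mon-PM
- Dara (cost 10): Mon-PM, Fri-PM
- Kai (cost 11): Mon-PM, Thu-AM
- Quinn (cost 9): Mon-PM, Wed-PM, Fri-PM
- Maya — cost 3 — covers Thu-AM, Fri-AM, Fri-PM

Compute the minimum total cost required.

Choose Wren and Maya: together they cover Mon-PM, Thu-AM, Wed-PM, Fri-AM, Fri-PM — every shift.
Total cost: 3 + 3 = 6.
No cover costs less than 6.

6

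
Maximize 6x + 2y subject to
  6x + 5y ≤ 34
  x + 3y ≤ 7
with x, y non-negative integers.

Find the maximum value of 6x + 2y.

Relaxing integrality, the LP optimum is 34.00 at (x,y) = (5.67, 0), which is not an integer point.
(x,y)=(5,0): 6·5+5·0=30≤34, 1·5+3·0=5≤7, objective 30.
(x,y)=(4,1): 6·4+5·1=29≤34, 1·4+3·1=7≤7, objective 26.
(x,y)=(4,0): 6·4+5·0=24≤34, 1·4+3·0=4≤7, objective 24.
The best lattice point is (5,0), giving 30.

30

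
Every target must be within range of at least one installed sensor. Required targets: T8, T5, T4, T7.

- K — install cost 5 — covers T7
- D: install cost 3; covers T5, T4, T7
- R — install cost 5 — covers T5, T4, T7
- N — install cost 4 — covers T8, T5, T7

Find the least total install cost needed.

7

Choose D and N: together they cover T8, T5, T4, T7 — every target.
Total install cost: 3 + 4 = 7.
No cover costs less than 7.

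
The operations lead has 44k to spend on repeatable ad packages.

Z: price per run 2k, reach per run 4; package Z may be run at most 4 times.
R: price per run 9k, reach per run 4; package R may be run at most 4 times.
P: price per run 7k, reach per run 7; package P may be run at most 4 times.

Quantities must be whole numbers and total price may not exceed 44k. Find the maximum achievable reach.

Z has the best ratio (4/2); taking only Z gives at most 4×4 = 16 (stopped by the supply cap of 4).
Mixing does better — 3×Z, 1×R, and 4×P: price 43 ≤ 44, reach 3·4 + 1·4 + 4·7 = 44.

44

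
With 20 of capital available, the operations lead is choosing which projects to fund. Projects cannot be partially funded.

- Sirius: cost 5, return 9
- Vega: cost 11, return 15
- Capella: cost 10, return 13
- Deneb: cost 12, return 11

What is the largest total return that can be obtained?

Take Sirius and Vega: cost 5 + 11 = 16 ≤ 20, return 9 + 15 = 24.
No other feasible combination does better.

24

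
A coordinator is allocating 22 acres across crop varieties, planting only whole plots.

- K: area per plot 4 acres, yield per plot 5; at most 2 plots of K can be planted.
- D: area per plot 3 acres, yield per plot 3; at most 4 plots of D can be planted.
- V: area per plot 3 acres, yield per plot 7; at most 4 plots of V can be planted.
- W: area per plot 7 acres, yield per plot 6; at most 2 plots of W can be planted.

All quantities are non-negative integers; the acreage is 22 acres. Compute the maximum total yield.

39

Take 1×K, 2×D, and 4×V: area 22 ≤ 22, yield 1·5 + 2·3 + 4·7 = 39.
V has the best ratio (7/3) and is taken to its limit of 4; remaining capacity is filled optimally with the others.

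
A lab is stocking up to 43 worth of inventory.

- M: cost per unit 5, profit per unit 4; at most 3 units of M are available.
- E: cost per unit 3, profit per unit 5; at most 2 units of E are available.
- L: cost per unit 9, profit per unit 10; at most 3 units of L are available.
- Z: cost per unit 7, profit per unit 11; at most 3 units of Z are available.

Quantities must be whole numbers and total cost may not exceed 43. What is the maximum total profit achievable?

58

1×M, 2×E, 1×L, and 3×Z: cost 41 ≤ 43, profit 1·4 + 2·5 + 1·10 + 3·11 = 57.
1×E, 2×L, and 3×Z: cost 42 ≤ 43, profit 1·5 + 2·10 + 3·11 = 58.
Best is 58.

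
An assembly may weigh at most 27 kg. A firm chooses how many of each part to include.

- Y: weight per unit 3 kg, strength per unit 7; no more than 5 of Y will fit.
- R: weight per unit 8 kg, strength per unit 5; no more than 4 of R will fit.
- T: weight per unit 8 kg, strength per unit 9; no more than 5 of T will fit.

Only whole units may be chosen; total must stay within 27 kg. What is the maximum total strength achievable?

5×Y and 1×T: weight 23 ≤ 27, strength 5·7 + 1·9 = 44.
5×Y and 1×R: weight 23 ≤ 27, strength 5·7 + 1·5 = 40.
Best is 44.

44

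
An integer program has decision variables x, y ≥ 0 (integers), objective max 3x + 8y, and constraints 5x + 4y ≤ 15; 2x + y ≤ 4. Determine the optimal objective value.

24

(x,y)=(0,3): 5·0+4·3=12≤15, 2·0+1·3=3≤4, objective 24.
(x,y)=(1,2): 5·1+4·2=13≤15, 2·1+1·2=4≤4, objective 19.
The best lattice point is (0,3), giving 24.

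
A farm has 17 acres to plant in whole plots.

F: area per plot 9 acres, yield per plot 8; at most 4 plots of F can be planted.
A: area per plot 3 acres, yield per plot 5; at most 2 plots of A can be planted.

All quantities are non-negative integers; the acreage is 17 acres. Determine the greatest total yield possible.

This is a bounded integer knapsack.
1×F and 2×A: area 15 ≤ 17, yield 1·8 + 2·5 = 18.
1×F and 1×A: area 12 ≤ 17, yield 1·8 + 1·5 = 13.
Best is 18.

18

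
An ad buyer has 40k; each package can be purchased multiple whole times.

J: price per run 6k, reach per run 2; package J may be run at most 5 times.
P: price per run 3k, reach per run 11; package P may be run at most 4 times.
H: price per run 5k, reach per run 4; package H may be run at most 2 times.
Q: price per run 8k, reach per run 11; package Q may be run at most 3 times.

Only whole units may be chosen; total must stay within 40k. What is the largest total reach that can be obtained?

77

This is a bounded integer knapsack.
P has the best ratio (11/3); taking only P gives at most 4×11 = 44 (stopped by the supply cap of 4).
Mixing does better — 4×P and 3×Q: price 36 ≤ 40, reach 4·11 + 3·11 = 77.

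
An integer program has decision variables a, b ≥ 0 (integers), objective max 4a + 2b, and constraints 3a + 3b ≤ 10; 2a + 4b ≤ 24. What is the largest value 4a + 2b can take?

Relaxing integrality, the LP optimum is 13.33 at (a,b) = (3.33, 0), which is not an integer point.
(a,b)=(3,0) is feasible, giving 12.
(a,b)=(2,1) is feasible, giving 10.
(a,b)=(2,0) is feasible, giving 8.
No feasible integer point exceeds 12.

12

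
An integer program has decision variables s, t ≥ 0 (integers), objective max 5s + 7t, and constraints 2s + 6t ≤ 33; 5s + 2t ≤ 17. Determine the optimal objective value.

The continuous relaxation peaks at (1.38, 5.04) with value 42.19; rounding to a feasible lattice point costs some objective.
(s,t)=(1,5) is feasible, giving 40.
(s,t)=(0,5) is feasible, giving 35.
Maximum is 40 at (s,t)=(1,5).

40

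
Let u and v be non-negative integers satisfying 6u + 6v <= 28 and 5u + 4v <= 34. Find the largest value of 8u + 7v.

(u,v)=(4,0): 6·4+6·0=24≤28, 5·4+4·0=20≤34, objective 32.
(u,v)=(3,1): 6·3+6·1=24≤28, 5·3+4·1=19≤34, objective 31.
(u,v)=(3,0): 6·3+6·0=18≤28, 5·3+4·0=15≤34, objective 24.
No feasible integer point exceeds 32.

32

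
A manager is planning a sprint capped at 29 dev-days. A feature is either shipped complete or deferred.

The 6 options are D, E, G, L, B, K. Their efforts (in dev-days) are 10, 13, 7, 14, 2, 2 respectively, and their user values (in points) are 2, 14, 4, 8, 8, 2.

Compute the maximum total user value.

30

Take E, L, and B: effort 13 + 14 + 2 = 29 ≤ 29, user value 14 + 8 + 8 = 30.
No other feasible combination does better.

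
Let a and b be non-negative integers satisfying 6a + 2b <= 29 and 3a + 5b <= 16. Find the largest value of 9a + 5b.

36

Relaxing integrality, the LP optimum is 44.25 at (a,b) = (4.71, 0.375), which is not an integer point.
(a,b)=(4,0): 6·4+2·0=24≤29, 3·4+5·0=12≤16, objective 36.
(a,b)=(3,1): 6·3+2·1=20≤29, 3·3+5·1=14≤16, objective 32.
(a,b)=(3,0): 6·3+2·0=18≤29, 3·3+5·0=9≤16, objective 27.
The best lattice point is (4,0), giving 36.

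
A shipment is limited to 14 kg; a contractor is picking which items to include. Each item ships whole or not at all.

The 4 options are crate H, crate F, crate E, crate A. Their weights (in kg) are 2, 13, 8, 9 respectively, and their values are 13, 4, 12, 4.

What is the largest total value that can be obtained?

Allowing fractional choices, the relaxed optimum would be about 26.8, but items are indivisible.
crate H + crate A: weight 2 + 9 = 11 ≤ 14, value 13 + 4 = 17.
crate H: weight 2 ≤ 14, value 13.
crate H + crate E: weight 2 + 8 = 10 ≤ 14, value 13 + 12 = 25.
Best is crate H and crate E with total value 25.

25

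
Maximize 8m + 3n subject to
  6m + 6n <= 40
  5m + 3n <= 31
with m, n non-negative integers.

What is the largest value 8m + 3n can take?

48

Relaxing integrality, the LP optimum is 49.60 at (m,n) = (6.2, 0), which is not an integer point.
(m,n)=(6,0) is feasible, giving 48.
(m,n)=(5,1) is feasible, giving 43.
Maximum is 48 at (m,n)=(6,0).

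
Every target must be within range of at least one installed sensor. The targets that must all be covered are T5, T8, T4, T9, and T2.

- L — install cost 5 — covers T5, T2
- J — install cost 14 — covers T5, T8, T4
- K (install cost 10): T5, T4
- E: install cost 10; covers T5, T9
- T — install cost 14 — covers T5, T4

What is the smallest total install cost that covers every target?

Choose L, J, and E: together they cover T5, T8, T4, T9, T2 — every target.
Total install cost: 5 + 14 + 10 = 29.
No cover costs less than 29.

29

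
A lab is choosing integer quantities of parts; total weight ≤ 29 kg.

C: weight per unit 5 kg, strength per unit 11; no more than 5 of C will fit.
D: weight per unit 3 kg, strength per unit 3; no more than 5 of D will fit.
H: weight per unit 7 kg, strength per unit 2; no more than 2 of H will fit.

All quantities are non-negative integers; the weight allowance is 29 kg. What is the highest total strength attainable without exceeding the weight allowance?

58

5×C and 1×D: weight 28 ≤ 29, strength 5·11 + 1·3 = 58.
5×C: weight 25 ≤ 29, strength 5·11 = 55.
Best is 58.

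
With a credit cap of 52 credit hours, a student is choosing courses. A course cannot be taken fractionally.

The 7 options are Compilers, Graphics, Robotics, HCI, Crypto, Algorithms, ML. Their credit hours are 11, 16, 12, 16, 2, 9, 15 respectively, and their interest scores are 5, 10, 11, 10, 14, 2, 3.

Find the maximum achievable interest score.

Allowing fractional choices, the relaxed optimum would be about 47.7, but courses are indivisible.
Graphics + Robotics + HCI + Crypto: credit hours 16 + 12 + 16 + 2 = 46 ≤ 52, interest score 10 + 11 + 10 + 14 = 45.
Compilers + Robotics + HCI + Crypto + Algorithms: credit hours 11 + 12 + 16 + 2 + 9 = 50 ≤ 52, interest score 5 + 11 + 10 + 14 + 2 = 42.
Compilers + Graphics + Robotics + Crypto + Algorithms: credit hours 11 + 16 + 12 + 2 + 9 = 50 ≤ 52, interest score 5 + 10 + 11 + 14 + 2 = 42.
Best is Graphics, Robotics, HCI, and Crypto with total interest score 45.

45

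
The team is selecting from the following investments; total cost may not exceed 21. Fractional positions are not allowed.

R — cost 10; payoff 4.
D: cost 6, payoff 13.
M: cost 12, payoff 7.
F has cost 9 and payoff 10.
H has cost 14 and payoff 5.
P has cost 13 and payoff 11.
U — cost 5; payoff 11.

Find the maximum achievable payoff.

34

This is an integer program with binary decision variables.
Allowing fractional choices, the relaxed optimum would be about 34.8, but investments are indivisible.
R + D + U: cost 10 + 6 + 5 = 21 ≤ 21, payoff 4 + 13 + 11 = 28.
D + F + U: cost 6 + 9 + 5 = 20 ≤ 21, payoff 13 + 10 + 11 = 34.
D + U: cost 6 + 5 = 11 ≤ 21, payoff 13 + 11 = 24.
Best is D, F, and U with total payoff 34.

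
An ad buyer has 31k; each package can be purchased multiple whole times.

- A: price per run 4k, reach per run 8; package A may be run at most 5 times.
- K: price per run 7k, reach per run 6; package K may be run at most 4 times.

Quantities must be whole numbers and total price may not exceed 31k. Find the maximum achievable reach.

4×A and 2×K: price 30 ≤ 31, reach 4·8 + 2·6 = 44.
5×A and 1×K: price 27 ≤ 31, reach 5·8 + 1·6 = 46.
Best is 46.

46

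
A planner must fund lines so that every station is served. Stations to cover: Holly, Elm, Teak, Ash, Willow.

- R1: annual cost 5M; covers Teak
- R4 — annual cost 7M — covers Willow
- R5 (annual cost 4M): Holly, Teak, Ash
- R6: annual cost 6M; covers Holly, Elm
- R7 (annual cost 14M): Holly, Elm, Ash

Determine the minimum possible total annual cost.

Choose R4, R5, and R6: together they cover Holly, Elm, Teak, Ash, Willow — every station.
Total annual cost: 7 + 4 + 6 = 17.
No cover costs less than 17.

17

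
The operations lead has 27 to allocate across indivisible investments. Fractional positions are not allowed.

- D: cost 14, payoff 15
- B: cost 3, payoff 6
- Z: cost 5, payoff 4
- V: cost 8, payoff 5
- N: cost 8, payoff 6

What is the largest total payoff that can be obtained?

27

Allowing fractional choices, the relaxed optimum would be about 28.8, but investments are indivisible.
D + B + N: cost 14 + 3 + 8 = 25 ≤ 27, payoff 15 + 6 + 6 = 27.
D + B + V: cost 14 + 3 + 8 = 25 ≤ 27, payoff 15 + 6 + 5 = 26.
Best is D, B, and N with total payoff 27.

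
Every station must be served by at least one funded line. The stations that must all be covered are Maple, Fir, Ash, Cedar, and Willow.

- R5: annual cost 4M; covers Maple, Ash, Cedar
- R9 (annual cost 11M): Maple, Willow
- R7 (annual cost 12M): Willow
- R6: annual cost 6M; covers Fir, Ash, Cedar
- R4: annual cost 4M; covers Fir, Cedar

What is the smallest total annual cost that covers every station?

This is an integer covering problem.
The greedy cost-per-new-station heuristic would pick R5, R4, and R9 for 19, but a cheaper cover exists.
Choose R9 and R6: together they cover Maple, Fir, Ash, Cedar, Willow — every station.
Total annual cost: 11 + 6 = 17.
No cover costs less than 17.

17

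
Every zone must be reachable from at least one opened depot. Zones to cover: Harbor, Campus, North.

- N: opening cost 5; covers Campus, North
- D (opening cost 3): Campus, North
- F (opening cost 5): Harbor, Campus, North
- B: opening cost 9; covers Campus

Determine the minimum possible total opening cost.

5

The greedy cost-per-new-zone heuristic would pick D and F for 8, but a cheaper cover exists.
F alone covers Harbor, Campus, North — every zone.
Total opening cost: 5.
No cover costs less than 5.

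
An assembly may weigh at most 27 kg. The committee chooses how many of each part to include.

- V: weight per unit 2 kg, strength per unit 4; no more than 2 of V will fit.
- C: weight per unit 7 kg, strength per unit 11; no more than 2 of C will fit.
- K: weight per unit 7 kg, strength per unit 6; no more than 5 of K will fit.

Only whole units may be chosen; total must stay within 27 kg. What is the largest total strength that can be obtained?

36

This is a bounded integer knapsack.
Take 2×V, 2×C, and 1×K: weight 25 ≤ 27, strength 2·4 + 2·11 + 1·6 = 36.
V has the best ratio (4/2) and is taken to its limit of 2; remaining capacity is filled optimally with the others.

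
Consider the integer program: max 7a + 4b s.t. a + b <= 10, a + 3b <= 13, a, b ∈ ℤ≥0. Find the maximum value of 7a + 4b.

(a,b)=(10,0): 1·10+1·0=10≤10, 1·10+3·0=10≤13, objective 70.
(a,b)=(9,1): 1·9+1·1=10≤10, 1·9+3·1=12≤13, objective 67.
(a,b)=(9,0): 1·9+1·0=9≤10, 1·9+3·0=9≤13, objective 63.
Maximum is 70 at (a,b)=(10,0).

70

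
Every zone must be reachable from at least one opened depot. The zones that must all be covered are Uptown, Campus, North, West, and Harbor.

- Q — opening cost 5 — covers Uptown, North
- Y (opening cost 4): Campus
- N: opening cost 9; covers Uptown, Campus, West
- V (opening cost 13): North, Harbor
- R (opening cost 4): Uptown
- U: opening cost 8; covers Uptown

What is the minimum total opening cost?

22

This is a weighted set-cover instance.
Choose N and V: together they cover Uptown, Campus, North, West, Harbor — every zone.
Total opening cost: 9 + 13 = 22.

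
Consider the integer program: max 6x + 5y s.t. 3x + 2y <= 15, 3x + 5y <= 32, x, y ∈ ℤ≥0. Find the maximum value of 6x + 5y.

33

Relaxing integrality, the LP optimum is 35.67 at (x,y) = (1.22, 5.67), which is not an integer point.
(x,y)=(3,3): 3·3+2·3=15≤15, 3·3+5·3=24≤32, objective 33.
(x,y)=(2,4): 3·2+2·4=14≤15, 3·2+5·4=26≤32, objective 32.
(x,y)=(1,5): 3·1+2·5=13≤15, 3·1+5·5=28≤32, objective 31.
The best lattice point is (3,3), giving 33.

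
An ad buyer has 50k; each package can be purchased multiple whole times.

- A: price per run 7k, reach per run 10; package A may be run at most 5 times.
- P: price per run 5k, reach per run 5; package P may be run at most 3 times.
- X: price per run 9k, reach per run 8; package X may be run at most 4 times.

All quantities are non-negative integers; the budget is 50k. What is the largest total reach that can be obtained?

Take 5×A and 3×P: price 50 ≤ 50, reach 5·10 + 3·5 = 65.
A has the best ratio (10/7) and is taken to its limit of 5; remaining capacity is filled optimally with the others.

65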